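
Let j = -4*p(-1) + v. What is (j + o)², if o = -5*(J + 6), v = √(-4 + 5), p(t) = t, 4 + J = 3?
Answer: 400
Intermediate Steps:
J = -1 (J = -4 + 3 = -1)
v = 1 (v = √1 = 1)
o = -25 (o = -5*(-1 + 6) = -5*5 = -25)
j = 5 (j = -4*(-1) + 1 = 4 + 1 = 5)
(j + o)² = (5 - 25)² = (-20)² = 400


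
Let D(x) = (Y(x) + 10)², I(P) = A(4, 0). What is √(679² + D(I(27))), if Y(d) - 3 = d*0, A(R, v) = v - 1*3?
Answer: √461210 ≈ 679.12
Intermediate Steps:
A(R, v) = -3 + v (A(R, v) = v - 3 = -3 + v)
Y(d) = 3 (Y(d) = 3 + d*0 = 3 + 0 = 3)
I(P) = -3 (I(P) = -3 + 0 = -3)
D(x) = 169 (D(x) = (3 + 10)² = 13² = 169)
√(679² + D(I(27))) = √(679² + 169) = √(461041 + 169) = √461210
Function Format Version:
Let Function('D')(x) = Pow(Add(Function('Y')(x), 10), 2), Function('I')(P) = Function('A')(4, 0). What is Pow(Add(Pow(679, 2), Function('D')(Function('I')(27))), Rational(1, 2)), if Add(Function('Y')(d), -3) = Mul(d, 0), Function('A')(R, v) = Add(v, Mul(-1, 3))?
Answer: Pow(461210, Rational(1, 2)) ≈ 679.12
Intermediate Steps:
Function('A')(R, v) = Add(-3, v) (Function('A')(R, v) = Add(v, -3) = Add(-3, v))
Function('Y')(d) = 3 (Function('Y')(d) = Add(3, Mul(d, 0)) = Add(3, 0) = 3)
Function('I')(P) = -3 (Function('I')(P) = Add(-3, 0) = -3)
Function('D')(x) = 169 (Function('D')(x) = Pow(Add(3, 10), 2) = Pow(13, 2) = 169)
Pow(Add(Pow(679, 2), Function('D')(Function('I')(27))), Rational(1, 2)) = Pow(Add(Pow(679, 2), 169), Rational(1, 2)) = Pow(Add(461041, 169), Rational(1, 2)) = Pow(461210, Rational(1, 2))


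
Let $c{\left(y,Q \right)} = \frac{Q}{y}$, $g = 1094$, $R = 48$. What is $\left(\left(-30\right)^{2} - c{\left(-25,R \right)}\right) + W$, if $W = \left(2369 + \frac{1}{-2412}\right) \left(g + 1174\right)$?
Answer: $\frac{9001103241}{1675} \approx 5.3738 \cdot 10^{6}$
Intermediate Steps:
$W = \frac{359983701}{67}$ ($W = \left(2369 + \frac{1}{-2412}\right) \left(1094 + 1174\right) = \left(2369 - \frac{1}{2412}\right) 2268 = \frac{5714027}{2412} \cdot 2268 = \frac{359983701}{67} \approx 5.3729 \cdot 10^{6}$)
$\left(\left(-30\right)^{2} - c{\left(-25,R \right)}\right) + W = \left(\left(-30\right)^{2} - \frac{48}{-25}\right) + \frac{359983701}{67} = \left(900 - 48 \left(- \frac{1}{25}\right)\right) + \frac{359983701}{67} = \left(900 - - \frac{48}{25}\right) + \frac{359983701}{67} = \left(900 + \frac{48}{25}\right) + \frac{359983701}{67} = \frac{22548}{25} + \frac{359983701}{67} = \frac{9001103241}{1675}$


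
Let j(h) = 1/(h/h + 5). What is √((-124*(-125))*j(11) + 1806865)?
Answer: √16285035/3 ≈ 1345.2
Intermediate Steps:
j(h) = ⅙ (j(h) = 1/(1 + 5) = 1/6 = ⅙)
√((-124*(-125))*j(11) + 1806865) = √(-124*(-125)*(⅙) + 1806865) = √(15500*(⅙) + 1806865) = √(7750/3 + 1806865) = √(5428345/3) = √16285035/3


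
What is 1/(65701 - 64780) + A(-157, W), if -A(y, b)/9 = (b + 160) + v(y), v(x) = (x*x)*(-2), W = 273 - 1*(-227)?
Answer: 403160383/921 ≈ 4.3774e+5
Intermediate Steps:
W = 500 (W = 273 + 227 = 500)
v(x) = -2*x**2 (v(x) = x**2*(-2) = -2*x**2)
A(y, b) = -1440 - 9*b + 18*y**2 (A(y, b) = -9*((b + 160) - 2*y**2) = -9*((160 + b) - 2*y**2) = -9*(160 + b - 2*y**2) = -1440 - 9*b + 18*y**2)
1/(65701 - 64780) + A(-157, W) = 1/(65701 - 64780) + (-1440 - 9*500 + 18*(-157)**2) = 1/921 + (-1440 - 4500 + 18*24649) = 1/921 + (-1440 - 4500 + 443682) = 1/921 + 437742 = 403160383/921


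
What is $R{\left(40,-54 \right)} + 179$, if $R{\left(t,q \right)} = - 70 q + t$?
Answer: $3999$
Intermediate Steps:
$R{\left(t,q \right)} = t - 70 q$
$R{\left(40,-54 \right)} + 179 = \left(40 - -3780\right) + 179 = \left(40 + 3780\right) + 179 = 3820 + 179 = 3999$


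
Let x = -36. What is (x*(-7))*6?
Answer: 1512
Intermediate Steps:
(x*(-7))*6 = -36*(-7)*6 = 252*6 = 1512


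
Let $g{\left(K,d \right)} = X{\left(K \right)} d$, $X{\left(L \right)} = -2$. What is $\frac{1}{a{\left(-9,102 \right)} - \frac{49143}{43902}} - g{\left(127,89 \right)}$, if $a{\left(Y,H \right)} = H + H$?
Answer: $\frac{528488624}{2968955} \approx 178.0$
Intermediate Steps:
$a{\left(Y,H \right)} = 2 H$
$g{\left(K,d \right)} = - 2 d$
$\frac{1}{a{\left(-9,102 \right)} - \frac{49143}{43902}} - g{\left(127,89 \right)} = \frac{1}{2 \cdot 102 - \frac{49143}{43902}} - \left(-2\right) 89 = \frac{1}{204 - \frac{16381}{14634}} - -178 = \frac{1}{204 - \frac{16381}{14634}} + 178 = \frac{1}{\frac{2968955}{14634}} + 178 = \frac{14634}{2968955} + 178 = \frac{528488624}{2968955}$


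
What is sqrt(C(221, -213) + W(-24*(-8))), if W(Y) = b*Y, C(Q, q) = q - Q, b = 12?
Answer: sqrt(1870) ≈ 43.243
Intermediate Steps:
W(Y) = 12*Y
sqrt(C(221, -213) + W(-24*(-8))) = sqrt((-213 - 1*221) + 12*(-24*(-8))) = sqrt((-213 - 221) + 12*192) = sqrt(-434 + 2304) = sqrt(1870)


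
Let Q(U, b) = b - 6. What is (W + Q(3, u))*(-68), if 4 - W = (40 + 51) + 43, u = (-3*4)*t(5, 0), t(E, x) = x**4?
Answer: 9248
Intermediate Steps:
u = 0 (u = -3*4*0**4 = -12*0 = 0)
Q(U, b) = -6 + b
W = -130 (W = 4 - ((40 + 51) + 43) = 4 - (91 + 43) = 4 - 1*134 = 4 - 134 = -130)
(W + Q(3, u))*(-68) = (-130 + (-6 + 0))*(-68) = (-130 - 6)*(-68) = -136*(-68) = 9248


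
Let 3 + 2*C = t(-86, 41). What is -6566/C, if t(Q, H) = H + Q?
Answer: 3283/12 ≈ 273.58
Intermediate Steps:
C = -24 (C = -3/2 + (41 - 86)/2 = -3/2 + (½)*(-45) = -3/2 - 45/2 = -24)
-6566/C = -6566/(-24) = -6566*(-1/24) = 3283/12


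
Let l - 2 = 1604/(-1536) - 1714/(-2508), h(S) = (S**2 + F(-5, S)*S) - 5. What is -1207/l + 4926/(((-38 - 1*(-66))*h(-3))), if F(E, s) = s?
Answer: -2472306633/3420326 ≈ -722.83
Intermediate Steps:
h(S) = -5 + 2*S**2 (h(S) = (S**2 + S*S) - 5 = (S**2 + S**2) - 5 = 2*S**2 - 5 = -5 + 2*S**2)
l = 131551/80256 (l = 2 + (1604/(-1536) - 1714/(-2508)) = 2 + (1604*(-1/1536) - 1714*(-1/2508)) = 2 + (-401/384 + 857/1254) = 2 - 28961/80256 = 131551/80256 ≈ 1.6391)
-1207/l + 4926/(((-38 - 1*(-66))*h(-3))) = -1207/131551/80256 + 4926/(((-38 - 1*(-66))*(-5 + 2*(-3)**2))) = -1207*80256/131551 + 4926/(((-38 + 66)*(-5 + 2*9))) = -96868992/131551 + 4926/((28*(-5 + 18))) = -96868992/131551 + 4926/((28*13)) = -96868992/131551 + 4926/364 = -96868992/131551 + 4926*(1/364) = -96868992/131551 + 2463/182 = -2472306633/3420326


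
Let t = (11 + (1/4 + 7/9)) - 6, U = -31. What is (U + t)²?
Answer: 808201/1296 ≈ 623.61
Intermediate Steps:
t = 217/36 (t = (11 + (1*(¼) + 7*(⅑))) - 6 = (11 + (¼ + 7/9)) - 6 = (11 + 37/36) - 6 = 433/36 - 6 = 217/36 ≈ 6.0278)
(U + t)² = (-31 + 217/36)² = (-899/36)² = 808201/1296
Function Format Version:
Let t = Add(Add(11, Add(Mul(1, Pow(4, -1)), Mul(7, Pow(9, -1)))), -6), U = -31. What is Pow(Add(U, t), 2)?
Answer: Rational(808201, 1296) ≈ 623.61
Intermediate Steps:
t = Rational(217, 36) (t = Add(Add(11, Add(Mul(1, Rational(1, 4)), Mul(7, Rational(1, 9)))), -6) = Add(Add(11, Add(Rational(1, 4), Rational(7, 9))), -6) = Add(Add(11, Rational(37, 36)), -6) = Add(Rational(433, 36), -6) = Rational(217, 36) ≈ 6.0278)
Pow(Add(U, t), 2) = Pow(Add(-31, Rational(217, 36)), 2) = Pow(Rational(-899, 36), 2) = Rational(808201, 1296)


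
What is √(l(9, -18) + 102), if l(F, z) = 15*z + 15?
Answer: 3*I*√17 ≈ 12.369*I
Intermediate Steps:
l(F, z) = 15 + 15*z
√(l(9, -18) + 102) = √((15 + 15*(-18)) + 102) = √((15 - 270) + 102) = √(-255 + 102) = √(-153) = 3*I*√17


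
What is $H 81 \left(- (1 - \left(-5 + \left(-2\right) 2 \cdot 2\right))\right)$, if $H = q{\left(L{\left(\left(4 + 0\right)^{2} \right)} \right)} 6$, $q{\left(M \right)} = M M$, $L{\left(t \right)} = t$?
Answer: $-1741824$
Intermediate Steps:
$q{\left(M \right)} = M^{2}$
$H = 1536$ ($H = \left(\left(4 + 0\right)^{2}\right)^{2} \cdot 6 = \left(4^{2}\right)^{2} \cdot 6 = 16^{2} \cdot 6 = 256 \cdot 6 = 1536$)
$H 81 \left(- (1 - \left(-5 + \left(-2\right) 2 \cdot 2\right))\right) = 1536 \cdot 81 \left(- (1 - \left(-5 + \left(-2\right) 2 \cdot 2\right))\right) = 124416 \left(- (1 - \left(-5 - 8\right))\right) = 124416 \left(- (1 + \left(5 - -8\right))\right) = 124416 \left(- (1 + \left(5 + 8\right))\right) = 124416 \left(- (1 + 13)\right) = 124416 \left(\left(-1\right) 14\right) = 124416 \left(-14\right) = -1741824$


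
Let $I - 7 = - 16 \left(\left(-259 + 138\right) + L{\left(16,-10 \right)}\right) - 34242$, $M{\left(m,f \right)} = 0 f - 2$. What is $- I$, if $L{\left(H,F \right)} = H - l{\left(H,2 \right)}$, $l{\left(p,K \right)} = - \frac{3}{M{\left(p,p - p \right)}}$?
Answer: $32531$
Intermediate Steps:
$M{\left(m,f \right)} = -2$ ($M{\left(m,f \right)} = 0 - 2 = -2$)
$l{\left(p,K \right)} = \frac{3}{2}$ ($l{\left(p,K \right)} = - \frac{3}{-2} = \left(-3\right) \left(- \frac{1}{2}\right) = \frac{3}{2}$)
$L{\left(H,F \right)} = - \frac{3}{2} + H$ ($L{\left(H,F \right)} = H - \frac{3}{2} = - \frac{3}{2} + H$)
$I = -32531$ ($I = 7 - \left(34242 + 16 \left(\left(-259 + 138\right) + \left(- \frac{3}{2} + 16\right)\right)\right) = 7 - \left(34242 + 16 \left(-121 + \frac{29}{2}\right)\right) = 7 - 32538 = -32531$)
$- I = \left(-1\right) \left(-32531\right) = 32531$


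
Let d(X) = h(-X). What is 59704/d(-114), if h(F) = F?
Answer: 29852/57 ≈ 523.72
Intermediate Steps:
d(X) = -X
59704/d(-114) = 59704/((-1*(-114))) = 59704/114 = 59704*(1/114) = 29852/57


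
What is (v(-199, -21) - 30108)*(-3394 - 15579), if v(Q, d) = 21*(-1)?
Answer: 571637517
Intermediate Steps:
v(Q, d) = -21
(v(-199, -21) - 30108)*(-3394 - 15579) = (-21 - 30108)*(-3394 - 15579) = -30129*(-18973) = 571637517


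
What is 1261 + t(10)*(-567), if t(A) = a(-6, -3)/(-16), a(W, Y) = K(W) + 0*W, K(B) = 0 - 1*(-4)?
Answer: 5611/4 ≈ 1402.8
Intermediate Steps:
K(B) = 4 (K(B) = 0 + 4 = 4)
a(W, Y) = 4 (a(W, Y) = 4 + 0*W = 4 + 0 = 4)
t(A) = -¼ (t(A) = 4/(-16) = 4*(-1/16) = -¼)
1261 + t(10)*(-567) = 1261 - ¼*(-567) = 1261 + 567/4 = 5611/4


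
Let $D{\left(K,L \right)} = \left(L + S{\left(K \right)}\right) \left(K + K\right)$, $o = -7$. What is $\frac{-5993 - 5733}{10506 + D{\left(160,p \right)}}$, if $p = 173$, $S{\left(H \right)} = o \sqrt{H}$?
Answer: $- \frac{14852783}{67990653} - \frac{2020480 \sqrt{10}}{67990653} \approx -0.31243$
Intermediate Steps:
$S{\left(H \right)} = - 7 \sqrt{H}$
$D{\left(K,L \right)} = 2 K \left(L - 7 \sqrt{K}\right)$ ($D{\left(K,L \right)} = \left(L - 7 \sqrt{K}\right) \left(K + K\right) = \left(L - 7 \sqrt{K}\right) 2 K = 2 K \left(L - 7 \sqrt{K}\right)$)
$\frac{-5993 - 5733}{10506 + D{\left(160,p \right)}} = \frac{-5993 - 5733}{10506 + \left(- 14 \cdot 160^{\frac{3}{2}} + 2 \cdot 160 \cdot 173\right)} = - \frac{11726}{10506 + \left(- 14 \cdot 640 \sqrt{10} + 55360\right)} = - \frac{11726}{10506 + \left(- 8960 \sqrt{10} + 55360\right)} = - \frac{11726}{10506 + \left(55360 - 8960 \sqrt{10}\right)} = - \frac{11726}{65866 - 8960 \sqrt{10}}$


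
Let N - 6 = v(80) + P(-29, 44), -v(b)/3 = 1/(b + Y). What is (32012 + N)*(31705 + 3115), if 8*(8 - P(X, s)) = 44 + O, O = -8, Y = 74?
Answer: 85854072280/77 ≈ 1.1150e+9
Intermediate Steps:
v(b) = -3/(74 + b) (v(b) = -3/(b + 74) = -3/(74 + b))
P(X, s) = 7/2 (P(X, s) = 8 - (44 - 8)/8 = 8 - ⅛*36 = 8 - 9/2 = 7/2)
N = 730/77 (N = 6 + (-3/(74 + 80) + 7/2) = 6 + (-3/154 + 7/2) = 6 + 268/77 = 730/77 ≈ 9.4805)
(32012 + N)*(31705 + 3115) = (32012 + 730/77)*(31705 + 3115) = (2465654/77)*34820 = 85854072280/77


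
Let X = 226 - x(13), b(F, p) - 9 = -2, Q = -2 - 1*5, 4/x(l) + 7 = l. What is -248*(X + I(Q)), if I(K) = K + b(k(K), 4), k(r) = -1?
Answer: -167648/3 ≈ -55883.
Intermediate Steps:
x(l) = 4/(-7 + l)
Q = -7 (Q = -2 - 5 = -7)
b(F, p) = 7 (b(F, p) = 9 - 2 = 7)
I(K) = 7 + K (I(K) = K + 7 = 7 + K)
X = 676/3 (X = 226 - 4/(-7 + 13) = 226 - 4/6 = 226 - 1*⅔ = 226 - ⅔ = 676/3 ≈ 225.33)
-248*(X + I(Q)) = -248*(676/3 + (7 - 7)) = -248*(676/3 + 0) = -248*676/3 = -167648/3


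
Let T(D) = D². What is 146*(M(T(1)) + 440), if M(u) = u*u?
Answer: 64386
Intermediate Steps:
M(u) = u²
146*(M(T(1)) + 440) = 146*((1²)² + 440) = 146*(1² + 440) = 146*(1 + 440) = 146*441 = 64386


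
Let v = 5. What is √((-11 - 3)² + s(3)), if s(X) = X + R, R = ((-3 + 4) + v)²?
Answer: √235 ≈ 15.330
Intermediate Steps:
R = 36 (R = ((-3 + 4) + 5)² = (1 + 5)² = 6² = 36)
s(X) = 36 + X (s(X) = X + 36 = 36 + X)
√((-11 - 3)² + s(3)) = √((-11 - 3)² + (36 + 3)) = √((-14)² + 39) = √(196 + 39) = √235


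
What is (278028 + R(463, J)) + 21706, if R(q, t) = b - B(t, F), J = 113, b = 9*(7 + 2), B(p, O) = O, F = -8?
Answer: 299823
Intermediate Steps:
b = 81 (b = 9*9 = 81)
R(q, t) = 89 (R(q, t) = 81 - 1*(-8) = 81 + 8 = 89)
(278028 + R(463, J)) + 21706 = (278028 + 89) + 21706 = 278117 + 21706 = 299823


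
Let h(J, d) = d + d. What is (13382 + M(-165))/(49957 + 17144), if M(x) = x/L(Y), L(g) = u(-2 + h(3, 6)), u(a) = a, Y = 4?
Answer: 26731/134202 ≈ 0.19918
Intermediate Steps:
h(J, d) = 2*d
L(g) = 10 (L(g) = -2 + 2*6 = -2 + 12 = 10)
M(x) = x/10
(13382 + M(-165))/(49957 + 17144) = (13382 + (1/10)*(-165))/(49957 + 17144) = (13382 - 33/2)/67101 = (26731/2)*(1/67101) = 26731/134202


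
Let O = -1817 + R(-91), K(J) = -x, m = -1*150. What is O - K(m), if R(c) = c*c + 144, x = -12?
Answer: 6596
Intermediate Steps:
m = -150
R(c) = 144 + c² (R(c) = c² + 144 = 144 + c²)
K(J) = 12 (K(J) = -1*(-12) = 12)
O = 6608 (O = -1817 + (144 + (-91)²) = -1817 + (144 + 8281) = -1817 + 8425 = 6608)
O - K(m) = 6608 - 1*12 = 6608 - 12 = 6596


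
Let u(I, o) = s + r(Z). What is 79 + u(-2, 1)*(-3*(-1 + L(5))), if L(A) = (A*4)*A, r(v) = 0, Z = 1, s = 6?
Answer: -1703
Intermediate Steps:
L(A) = 4*A² (L(A) = (4*A)*A = 4*A²)
u(I, o) = 6 (u(I, o) = 6 + 0 = 6)
79 + u(-2, 1)*(-3*(-1 + L(5))) = 79 + 6*(-3*(-1 + 4*5²)) = 79 + 6*(-3*(-1 + 4*25)) = 79 + 6*(-3*(-1 + 100)) = 79 + 6*(-3*99) = 79 + 6*(-297) = 79 - 1782 = -1703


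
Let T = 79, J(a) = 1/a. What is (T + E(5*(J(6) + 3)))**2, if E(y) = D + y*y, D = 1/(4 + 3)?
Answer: 6908768161/63504 ≈ 1.0879e+5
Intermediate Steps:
D = 1/7 ≈ 0.14286
J(a) = 1/a
E(y) = 1/7 + y**2 (E(y) = 1/7 + y*y = 1/7 + y**2)
(T + E(5*(J(6) + 3)))**2 = (79 + (1/7 + (5*(1/6 + 3))**2))**2 = (79 + (1/7 + (5*(19/6))**2))**2 = (79 + (1/7 + (95/6)**2))**2 = (79 + (1/7 + 9025/36))**2 = (79 + 63211/252)**2 = (83119/252)**2 = 6908768161/63504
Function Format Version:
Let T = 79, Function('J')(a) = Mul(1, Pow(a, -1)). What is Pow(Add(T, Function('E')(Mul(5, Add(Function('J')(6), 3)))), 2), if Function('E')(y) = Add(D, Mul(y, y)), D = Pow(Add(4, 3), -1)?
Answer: Rational(6908768161, 63504) ≈ 1.0879e+5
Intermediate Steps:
D = Rational(1, 7) (D = Pow(7, -1) = Rational(1, 7) ≈ 0.14286)
Function('J')(a) = Pow(a, -1)
Function('E')(y) = Add(Rational(1, 7), Pow(y, 2)) (Function('E')(y) = Add(Rational(1, 7), Mul(y, y)) = Add(Rational(1, 7), Pow(y, 2)))
Pow(Add(T, Function('E')(Mul(5, Add(Function('J')(6), 3)))), 2) = Pow(Add(79, Add(Rational(1, 7), Pow(Mul(5, Add(Pow(6, -1), 3)), 2))), 2) = Pow(Add(79, Add(Rational(1, 7), Pow(Mul(5, Add(Rational(1, 6), 3)), 2))), 2) = Pow(Add(79, Add(Rational(1, 7), Pow(Mul(5, Rational(19, 6)), 2))), 2) = Pow(Add(79, Add(Rational(1, 7), Pow(Rational(95, 6), 2))), 2) = Pow(Add(79, Add(Rational(1, 7), Rational(9025, 36))), 2) = Pow(Add(79, Rational(63211, 252)), 2) = Pow(Rational(83119, 252), 2) = Rational(6908768161, 63504)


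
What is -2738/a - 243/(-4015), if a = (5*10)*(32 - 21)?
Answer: -98722/20075 ≈ -4.9177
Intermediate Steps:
a = 550 (a = 50*11 = 550)
-2738/a - 243/(-4015) = -2738/550 - 243/(-4015) = -2738*1/550 - 243*(-1/4015) = -1369/275 + 243/4015 = -98722/20075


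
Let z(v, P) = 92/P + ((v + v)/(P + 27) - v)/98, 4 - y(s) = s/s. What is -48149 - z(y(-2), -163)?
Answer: -52300337739/1086232 ≈ -48148.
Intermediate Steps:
y(s) = 3 (y(s) = 4 - s/s = 4 - 1*1 = 4 - 1 = 3)
z(v, P) = 92/P - v/98 + v/(49*(27 + P)) (z(v, P) = 92/P + ((2*v)/(27 + P) - v)*(1/98) = 92/P + (2*v/(27 + P) - v)*(1/98) = 92/P + (-v + 2*v/(27 + P))*(1/98) = 92/P + (-v/98 + v/(49*(27 + P))) = 92/P - v/98 + v/(49*(27 + P)))
-48149 - z(y(-2), -163) = -48149 - (243432 + 9016*(-163) - 1*3*(-163)² - 25*(-163)*3)/(98*(-163)*(27 - 163)) = -48149 - (-1)*(243432 - 1469608 - 1*3*26569 + 12225)/(98*163*(-136)) = -48149 - (-1)*(-1)*(243432 - 1469608 - 79707 + 12225)/(98*163*136) = -48149 - (-1)*(-1)*(-1293658)/(98*163*136) = -48149 - 1*(-646829/1086232) = -48149 + 646829/1086232 = -52300337739/1086232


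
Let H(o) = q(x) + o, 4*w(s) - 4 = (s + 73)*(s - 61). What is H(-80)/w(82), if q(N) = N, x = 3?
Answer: -308/3259 ≈ -0.094507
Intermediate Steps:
w(s) = 1 + (-61 + s)*(73 + s)/4 (w(s) = 1 + ((s + 73)*(s - 61))/4 = 1 + ((73 + s)*(-61 + s))/4 = 1 + ((-61 + s)*(73 + s))/4 = 1 + (-61 + s)*(73 + s)/4)
H(o) = 3 + o
H(-80)/w(82) = (3 - 80)/(-4449/4 + 3*82 + (1/4)*82**2) = -77/(-4449/4 + 246 + (1/4)*6724) = -77/(-4449/4 + 246 + 1681) = -77/3259/4 = -77*4/3259 = -308/3259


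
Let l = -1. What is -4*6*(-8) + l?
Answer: 191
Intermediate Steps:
-4*6*(-8) + l = -4*6*(-8) - 1 = -24*(-8) - 1 = 192 - 1 = 191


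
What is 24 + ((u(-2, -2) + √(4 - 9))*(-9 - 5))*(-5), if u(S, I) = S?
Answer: -116 + 70*I*√5 ≈ -116.0 + 156.52*I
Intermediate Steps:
24 + ((u(-2, -2) + √(4 - 9))*(-9 - 5))*(-5) = 24 + ((-2 + √(4 - 9))*(-9 - 5))*(-5) = 24 + ((-2 + √(-5))*(-14))*(-5) = 24 + ((-2 + I*√5)*(-14))*(-5) = 24 + (28 - 14*I*√5)*(-5) = 24 + (-140 + 70*I*√5) = -116 + 70*I*√5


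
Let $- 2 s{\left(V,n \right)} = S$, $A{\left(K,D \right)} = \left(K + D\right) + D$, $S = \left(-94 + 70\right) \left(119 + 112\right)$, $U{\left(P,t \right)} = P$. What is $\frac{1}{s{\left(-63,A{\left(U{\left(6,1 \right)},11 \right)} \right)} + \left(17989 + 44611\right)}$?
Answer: $\frac{1}{65372} \approx 1.5297 \cdot 10^{-5}$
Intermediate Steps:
$S = -5544$ ($S = \left(-24\right) 231 = -5544$)
$A{\left(K,D \right)} = K + 2 D$ ($A{\left(K,D \right)} = \left(D + K\right) + D = K + 2 D$)
$s{\left(V,n \right)} = 2772$ ($s{\left(V,n \right)} = \left(- \frac{1}{2}\right) \left(-5544\right) = 2772$)
$\frac{1}{s{\left(-63,A{\left(U{\left(6,1 \right)},11 \right)} \right)} + \left(17989 + 44611\right)} = \frac{1}{2772 + \left(17989 + 44611\right)} = \frac{1}{2772 + 62600} = \frac{1}{65372}$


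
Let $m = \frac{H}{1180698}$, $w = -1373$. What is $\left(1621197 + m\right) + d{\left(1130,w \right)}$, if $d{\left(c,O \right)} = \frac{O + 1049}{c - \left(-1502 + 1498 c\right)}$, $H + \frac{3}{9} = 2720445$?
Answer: $\frac{1213168042346615809}{748315175769} \approx 1.6212 \cdot 10^{6}$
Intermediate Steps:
$H = \frac{8161334}{3}$ ($H = - \frac{1}{3} + 2720445 = \frac{8161334}{3} \approx 2.7204 \cdot 10^{6}$)
$m = \frac{4080667}{1771047}$ ($m = \frac{8161334}{3 \cdot 1180698} = \frac{8161334}{3} \cdot \frac{1}{1180698} = \frac{4080667}{1771047} \approx 2.3041$)
$d{\left(c,O \right)} = \frac{1049 + O}{1502 - 1497 c}$ ($d{\left(c,O \right)} = \frac{1049 + O}{c - \left(-1502 + 1498 c\right)} = \frac{1049 + O}{1502 - 1497 c}$)
$\left(1621197 + m\right) + d{\left(1130,w \right)} = \left(1621197 + \frac{4080667}{1771047}\right) + \frac{-1049 - -1373}{-1502 + 1497 \cdot 1130} = \frac{2871220163926}{1771047} + \frac{-1049 + 1373}{-1502 + 1691610} = \frac{2871220163926}{1771047} + \frac{1}{1690108} \cdot 324 = \frac{2871220163926}{1771047} + \frac{81}{422527} = \frac{1213168042346615809}{748315175769}$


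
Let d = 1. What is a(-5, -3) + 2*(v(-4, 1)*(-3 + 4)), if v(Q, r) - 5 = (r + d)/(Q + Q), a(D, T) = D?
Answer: 9/2 ≈ 4.5000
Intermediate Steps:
v(Q, r) = 5 + (1 + r)/(2*Q) (v(Q, r) = 5 + (r + 1)/(Q + Q) = 5 + (1 + r)/((2*Q)) = 5 + (1 + r)*(1/(2*Q)) = 5 + (1 + r)/(2*Q))
a(-5, -3) + 2*(v(-4, 1)*(-3 + 4)) = -5 + 2*(((1/2)*(1 + 1 + 10*(-4))/(-4))*(-3 + 4)) = -5 + 2*(((1/2)*(-1/4)*(1 + 1 - 40))*1) = -5 + 2*(((1/2)*(-1/4)*(-38))*1) = -5 + 2*((19/4)*1) = -5 + 2*(19/4) = -5 + 19/2 = 9/2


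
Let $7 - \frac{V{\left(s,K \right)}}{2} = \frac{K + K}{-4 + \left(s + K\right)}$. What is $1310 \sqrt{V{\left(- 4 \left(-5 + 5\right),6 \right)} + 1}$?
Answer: $1310 \sqrt{3} \approx 2269.0$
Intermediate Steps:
$V{\left(s,K \right)} = 14 - \frac{4 K}{-4 + K + s}$ ($V{\left(s,K \right)} = 14 - 2 \frac{K + K}{-4 + \left(s + K\right)} = 14 - 2 \frac{2 K}{-4 + \left(K + s\right)} = 14 - 2 \frac{2 K}{-4 + K + s} = 14 - \frac{4 K}{-4 + K + s}$)
$1310 \sqrt{V{\left(- 4 \left(-5 + 5\right),6 \right)} + 1} = 1310 \sqrt{\frac{2 \left(-28 + 5 \cdot 6 + 7 \left(- 4 \left(-5 + 5\right)\right)\right)}{-4 + 6 - 4 \left(-5 + 5\right)} + 1} = 1310 \sqrt{\frac{2 \left(-28 + 30 + 7 \left(\left(-4\right) 0\right)\right)}{-4 + 6 - 0} + 1} = 1310 \sqrt{\frac{2 \left(-28 + 30 + 7 \cdot 0\right)}{-4 + 6 + 0} + 1} = 1310 \sqrt{\frac{2 \left(-28 + 30 + 0\right)}{2} + 1} = 1310 \sqrt{2 \cdot \frac{1}{2} \cdot 2 + 1} = 1310 \sqrt{2 + 1} = 1310 \sqrt{3}$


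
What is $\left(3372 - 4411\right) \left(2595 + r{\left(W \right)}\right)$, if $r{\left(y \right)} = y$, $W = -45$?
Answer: $-2649450$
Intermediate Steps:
$\left(3372 - 4411\right) \left(2595 + r{\left(W \right)}\right) = \left(3372 - 4411\right) \left(2595 - 45\right) = \left(-1039\right) 2550 = -2649450$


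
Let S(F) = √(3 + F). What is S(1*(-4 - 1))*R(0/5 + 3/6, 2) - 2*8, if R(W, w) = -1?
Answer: -16 - I*√2 ≈ -16.0 - 1.4142*I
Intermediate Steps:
S(1*(-4 - 1))*R(0/5 + 3/6, 2) - 2*8 = √(3 + 1*(-4 - 1))*(-1) - 2*8 = √(3 + 1*(-5))*(-1) - 16 = √(3 - 5)*(-1) - 16 = √(-2)*(-1) - 16 = (I*√2)*(-1) - 16 = -I*√2 - 16 = -16 - I*√2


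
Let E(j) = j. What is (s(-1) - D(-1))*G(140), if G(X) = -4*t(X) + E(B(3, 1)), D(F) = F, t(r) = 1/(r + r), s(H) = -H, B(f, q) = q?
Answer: 69/35 ≈ 1.9714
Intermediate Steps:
t(r) = 1/(2*r)
G(X) = 1 - 2/X (G(X) = -2/X + 1 = 1 - 2/X)
(s(-1) - D(-1))*G(140) = (-1*(-1) - 1*(-1))*((-2 + 140)/140) = (1 + 1)*((1/140)*138) = 2*(69/70) = 69/35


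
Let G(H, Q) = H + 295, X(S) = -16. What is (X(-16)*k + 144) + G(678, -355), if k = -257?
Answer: 5229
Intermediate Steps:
G(H, Q) = 295 + H
(X(-16)*k + 144) + G(678, -355) = (-16*(-257) + 144) + (295 + 678) = (4112 + 144) + 973 = 4256 + 973 = 5229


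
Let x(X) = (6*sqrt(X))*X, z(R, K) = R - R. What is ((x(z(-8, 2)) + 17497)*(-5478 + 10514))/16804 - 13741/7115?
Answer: 156676638204/29890115 ≈ 5241.8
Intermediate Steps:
z(R, K) = 0
x(X) = 6*X**(3/2)
((x(z(-8, 2)) + 17497)*(-5478 + 10514))/16804 - 13741/7115 = ((6*0**(3/2) + 17497)*(-5478 + 10514))/16804 - 13741/7115 = ((6*0 + 17497)*5036)*(1/16804) - 13741*1/7115 = ((0 + 17497)*5036)*(1/16804) - 13741/7115 = (17497*5036)*(1/16804) - 13741/7115 = 88114892*(1/16804) - 13741/7115 = 22028723/4201 - 13741/7115 = 156676638204/29890115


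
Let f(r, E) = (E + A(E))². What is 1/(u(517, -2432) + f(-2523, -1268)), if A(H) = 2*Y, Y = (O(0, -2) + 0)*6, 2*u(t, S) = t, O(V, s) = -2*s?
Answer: 2/2977317 ≈ 6.7175e-7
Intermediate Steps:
u(t, S) = t/2
Y = 24 (Y = (-2*(-2) + 0)*6 = (4 + 0)*6 = 4*6 = 24)
A(H) = 48 (A(H) = 2*24 = 48)
f(r, E) = (48 + E)² (f(r, E) = (E + 48)² = (48 + E)²)
1/(u(517, -2432) + f(-2523, -1268)) = 1/((½)*517 + (48 - 1268)²) = 1/(517/2 + (-1220)²) = 1/(517/2 + 1488400) = 1/(2977317/2) = 2/2977317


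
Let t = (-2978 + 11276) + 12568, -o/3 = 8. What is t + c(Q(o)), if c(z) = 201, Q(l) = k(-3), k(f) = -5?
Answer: 21067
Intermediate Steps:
o = -24 (o = -3*8 = -24)
Q(l) = -5
t = 20866 (t = 8298 + 12568 = 20866)
t + c(Q(o)) = 20866 + 201 = 21067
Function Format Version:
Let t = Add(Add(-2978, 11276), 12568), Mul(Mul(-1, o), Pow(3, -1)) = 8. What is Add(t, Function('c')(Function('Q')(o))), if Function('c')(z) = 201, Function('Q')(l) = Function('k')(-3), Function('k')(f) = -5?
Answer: 21067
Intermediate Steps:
o = -24 (o = Mul(-3, 8) = -24)
Function('Q')(l) = -5
t = 20866 (t = Add(8298, 12568) = 20866)
Add(t, Function('c')(Function('Q')(o))) = Add(20866, 201) = 21067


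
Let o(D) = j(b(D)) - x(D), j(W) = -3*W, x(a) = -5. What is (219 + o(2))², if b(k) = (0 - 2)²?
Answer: 44944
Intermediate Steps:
b(k) = 4 (b(k) = (-2)² = 4)
o(D) = -7 (o(D) = -3*4 - 1*(-5) = -12 + 5 = -7)
(219 + o(2))² = (219 - 7)² = 212² = 44944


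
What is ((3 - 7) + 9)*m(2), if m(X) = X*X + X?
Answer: 30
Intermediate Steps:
m(X) = X + X² (m(X) = X² + X = X + X²)
((3 - 7) + 9)*m(2) = ((3 - 7) + 9)*(2*(1 + 2)) = (-4 + 9)*(2*3) = 5*6 = 30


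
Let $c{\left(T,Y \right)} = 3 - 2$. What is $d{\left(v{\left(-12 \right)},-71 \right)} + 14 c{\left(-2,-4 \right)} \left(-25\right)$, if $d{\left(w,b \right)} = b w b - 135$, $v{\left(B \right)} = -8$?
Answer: $-40813$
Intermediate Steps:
$c{\left(T,Y \right)} = 1$
$d{\left(w,b \right)} = -135 + w b^{2}$ ($d{\left(w,b \right)} = w b^{2} - 135 = -135 + w b^{2}$)
$d{\left(v{\left(-12 \right)},-71 \right)} + 14 c{\left(-2,-4 \right)} \left(-25\right) = \left(-135 - 8 \left(-71\right)^{2}\right) + 14 \cdot 1 \left(-25\right) = \left(-135 - 40328\right) + 14 \left(-25\right) = \left(-135 - 40328\right) - 350 = -40463 - 350 = -40813$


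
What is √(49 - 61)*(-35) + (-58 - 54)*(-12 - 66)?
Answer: 8736 - 70*I*√3 ≈ 8736.0 - 121.24*I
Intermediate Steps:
√(49 - 61)*(-35) + (-58 - 54)*(-12 - 66) = √(-12)*(-35) - 112*(-78) = (2*I*√3)*(-35) + 8736 = -70*I*√3 + 8736 = 8736 - 70*I*√3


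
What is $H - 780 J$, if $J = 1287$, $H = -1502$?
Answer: $-1005362$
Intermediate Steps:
$H - 780 J = -1502 - 1003860 = -1005362$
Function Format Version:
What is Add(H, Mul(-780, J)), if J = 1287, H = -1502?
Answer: -1005362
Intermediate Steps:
Add(H, Mul(-780, J)) = Add(-1502, Mul(-780, 1287)) = Add(-1502, -1003860) = -1005362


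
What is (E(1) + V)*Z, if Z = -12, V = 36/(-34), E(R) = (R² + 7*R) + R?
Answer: -1620/17 ≈ -95.294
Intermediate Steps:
E(R) = R² + 8*R
V = -18/17 (V = 36*(-1/34) = -18/17 ≈ -1.0588)
(E(1) + V)*Z = (1*(8 + 1) - 18/17)*(-12) = (1*9 - 18/17)*(-12) = (9 - 18/17)*(-12) = (135/17)*(-12) = -1620/17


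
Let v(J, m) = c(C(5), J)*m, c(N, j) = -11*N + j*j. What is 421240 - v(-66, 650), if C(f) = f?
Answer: -2374410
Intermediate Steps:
c(N, j) = j² - 11*N (c(N, j) = -11*N + j² = j² - 11*N)
v(J, m) = m*(-55 + J²) (v(J, m) = (J² - 11*5)*m = (J² - 55)*m = (-55 + J²)*m = m*(-55 + J²))
421240 - v(-66, 650) = 421240 - 650*(-55 + (-66)²) = 421240 - 650*(-55 + 4356) = 421240 - 650*4301 = 421240 - 1*2795650 = 421240 - 2795650 = -2374410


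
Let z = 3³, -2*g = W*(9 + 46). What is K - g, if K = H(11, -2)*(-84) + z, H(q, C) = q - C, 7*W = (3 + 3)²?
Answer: -6465/7 ≈ -923.57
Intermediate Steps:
W = 36/7 (W = (3 + 3)²/7 = (⅐)*6² = (⅐)*36 = 36/7 ≈ 5.1429)
g = -990/7 (g = -18*(9 + 46)/7 = -18*55/7 = -½*1980/7 = -990/7 ≈ -141.43)
z = 27
K = -1065 (K = (11 - 1*(-2))*(-84) + 27 = (11 + 2)*(-84) + 27 = 13*(-84) + 27 = -1092 + 27 = -1065)
K - g = -1065 - 1*(-990/7) = -1065 + 990/7 = -6465/7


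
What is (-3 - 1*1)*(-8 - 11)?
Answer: 76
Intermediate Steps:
(-3 - 1*1)*(-8 - 11) = (-3 - 1)*(-19) = -4*(-19) = 76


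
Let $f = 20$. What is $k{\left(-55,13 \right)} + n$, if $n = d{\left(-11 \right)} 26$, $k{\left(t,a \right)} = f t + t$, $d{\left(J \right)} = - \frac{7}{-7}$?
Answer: $-1129$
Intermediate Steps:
$d{\left(J \right)} = 1$ ($d{\left(J \right)} = \left(-7\right) \left(- \frac{1}{7}\right) = 1$)
$k{\left(t,a \right)} = 21 t$ ($k{\left(t,a \right)} = 20 t + t = 21 t$)
$n = 26$ ($n = 1 \cdot 26 = 26$)
$k{\left(-55,13 \right)} + n = 21 \left(-55\right) + 26 = -1155 + 26 = -1129$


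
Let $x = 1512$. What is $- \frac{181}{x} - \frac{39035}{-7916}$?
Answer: $\frac{14397031}{2992248} \approx 4.8114$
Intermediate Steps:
$- \frac{181}{x} - \frac{39035}{-7916} = - \frac{181}{1512} - \frac{39035}{-7916} = \left(-181\right) \frac{1}{1512} - - \frac{39035}{7916} = - \frac{181}{1512} + \frac{39035}{7916} = \frac{14397031}{2992248}$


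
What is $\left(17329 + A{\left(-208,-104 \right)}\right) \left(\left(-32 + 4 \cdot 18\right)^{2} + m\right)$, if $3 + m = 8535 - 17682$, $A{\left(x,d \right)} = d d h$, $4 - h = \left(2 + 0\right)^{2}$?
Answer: $-130833950$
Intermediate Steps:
$h = 0$ ($h = 4 - \left(2 + 0\right)^{2} = 4 - 2^{2} = 4 - 4 = 0$)
$A{\left(x,d \right)} = 0$ ($A{\left(x,d \right)} = d d 0 = d^{2} \cdot 0 = 0$)
$m = -9150$ ($m = -3 + \left(8535 - 17682\right) = -3 - 9147 = -9150$)
$\left(17329 + A{\left(-208,-104 \right)}\right) \left(\left(-32 + 4 \cdot 18\right)^{2} + m\right) = \left(17329 + 0\right) \left(\left(-32 + 4 \cdot 18\right)^{2} - 9150\right) = 17329 \left(\left(-32 + 72\right)^{2} - 9150\right) = 17329 \left(40^{2} - 9150\right) = 17329 \left(1600 - 9150\right) = 17329 \left(-7550\right) = -130833950$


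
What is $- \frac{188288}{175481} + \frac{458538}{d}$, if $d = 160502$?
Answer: $\frac{25122053101}{14082525731} \approx 1.7839$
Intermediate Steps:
$- \frac{188288}{175481} + \frac{458538}{d} = - \frac{188288}{175481} + \frac{458538}{160502} = \left(-188288\right) \frac{1}{175481} + 458538 \cdot \frac{1}{160502} = - \frac{188288}{175481} + \frac{229269}{80251} = \frac{25122053101}{14082525731}$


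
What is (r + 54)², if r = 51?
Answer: 11025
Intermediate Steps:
(r + 54)² = (51 + 54)² = 105² = 11025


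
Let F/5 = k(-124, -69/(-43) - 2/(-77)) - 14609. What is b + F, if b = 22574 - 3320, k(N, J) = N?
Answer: -54411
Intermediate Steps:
F = -73665 (F = 5*(-124 - 14609) = 5*(-14733) = -73665)
b = 19254
b + F = 19254 - 73665 = -54411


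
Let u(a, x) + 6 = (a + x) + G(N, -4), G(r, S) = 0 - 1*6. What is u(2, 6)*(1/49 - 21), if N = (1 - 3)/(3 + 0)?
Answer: 4112/49 ≈ 83.918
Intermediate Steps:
N = -2/3 ≈ -0.66667
G(r, S) = -6 (G(r, S) = 0 - 6 = -6)
u(a, x) = -12 + a + x (u(a, x) = -6 + ((a + x) - 6) = -6 + (-6 + a + x) = -12 + a + x)
u(2, 6)*(1/49 - 21) = (-12 + 2 + 6)*(1/49 - 21) = -4*(1/49 - 21) = -4*(-1028/49) = 4112/49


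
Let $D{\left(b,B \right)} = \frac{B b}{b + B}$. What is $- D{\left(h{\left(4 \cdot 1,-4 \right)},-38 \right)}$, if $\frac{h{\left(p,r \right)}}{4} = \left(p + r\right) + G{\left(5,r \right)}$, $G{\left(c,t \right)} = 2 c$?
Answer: $760$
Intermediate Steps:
$h{\left(p,r \right)} = 40 + 4 p + 4 r$ ($h{\left(p,r \right)} = 4 \left(\left(p + r\right) + 2 \cdot 5\right) = 4 \left(\left(p + r\right) + 10\right) = 4 \left(10 + p + r\right) = 40 + 4 p + 4 r$)
$D{\left(b,B \right)} = \frac{B b}{B + b}$
$- D{\left(h{\left(4 \cdot 1,-4 \right)},-38 \right)} = - \frac{\left(-38\right) \left(40 + 4 \cdot 4 \cdot 1 + 4 \left(-4\right)\right)}{-38 + \left(40 + 4 \cdot 4 \cdot 1 + 4 \left(-4\right)\right)} = - \frac{\left(-38\right) \left(40 + 4 \cdot 4 - 16\right)}{-38 + \left(40 + 4 \cdot 4 - 16\right)} = - \frac{\left(-38\right) \left(40 + 16 - 16\right)}{-38 + \left(40 + 16 - 16\right)} = - \frac{\left(-38\right) 40}{-38 + 40} = - \frac{\left(-38\right) 40}{2} = \left(-1\right) \left(-760\right) = 760$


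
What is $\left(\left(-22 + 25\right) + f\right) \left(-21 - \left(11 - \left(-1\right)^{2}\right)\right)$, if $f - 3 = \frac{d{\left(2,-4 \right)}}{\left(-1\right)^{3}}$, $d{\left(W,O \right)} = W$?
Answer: $-124$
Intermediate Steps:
$f = 1$ ($f = 3 + \frac{2}{\left(-1\right)^{3}} = 3 + \frac{2}{-1} = 3 + 2 \left(-1\right) = 3 - 2 = 1$)
$\left(\left(-22 + 25\right) + f\right) \left(-21 - \left(11 - \left(-1\right)^{2}\right)\right) = \left(\left(-22 + 25\right) + 1\right) \left(-21 - \left(11 - \left(-1\right)^{2}\right)\right) = \left(3 + 1\right) \left(-21 + \left(1 - 11\right)\right) = 4 \left(-21 - 10\right) = 4 \left(-31\right) = -124$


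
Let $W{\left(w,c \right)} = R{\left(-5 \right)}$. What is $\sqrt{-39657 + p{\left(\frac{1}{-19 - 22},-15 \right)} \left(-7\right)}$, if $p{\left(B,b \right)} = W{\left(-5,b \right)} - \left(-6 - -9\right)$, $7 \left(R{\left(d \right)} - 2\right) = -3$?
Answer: $i \sqrt{39647} \approx 199.12 i$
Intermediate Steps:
$R{\left(d \right)} = \frac{11}{7}$ ($R{\left(d \right)} = 2 + \frac{1}{7} \left(-3\right) = 2 - \frac{3}{7} = \frac{11}{7}$)
$W{\left(w,c \right)} = \frac{11}{7}$
$p{\left(B,b \right)} = - \frac{10}{7}$ ($p{\left(B,b \right)} = \frac{11}{7} - \left(-6 - -9\right) = \frac{11}{7} - \left(-6 + 9\right) = \frac{11}{7} - 3 = - \frac{10}{7}$)
$\sqrt{-39657 + p{\left(\frac{1}{-19 - 22},-15 \right)} \left(-7\right)} = \sqrt{-39657 - -10} = \sqrt{-39657 + 10} = \sqrt{-39647} = i \sqrt{39647}$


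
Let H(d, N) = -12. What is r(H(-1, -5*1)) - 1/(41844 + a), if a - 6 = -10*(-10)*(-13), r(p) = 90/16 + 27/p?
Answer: 547421/162200 ≈ 3.3750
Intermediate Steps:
r(p) = 45/8 + 27/p (r(p) = 90*(1/16) + 27/p = 45/8 + 27/p)
a = -1294 (a = 6 - 10*(-10)*(-13) = 6 + 100*(-13) = 6 - 1300 = -1294)
r(H(-1, -5*1)) - 1/(41844 + a) = (45/8 + 27/(-12)) - 1/(41844 - 1294) = (45/8 + 27*(-1/12)) - 1/40550 = (45/8 - 9/4) - 1*1/40550 = 27/8 - 1/40550 = 547421/162200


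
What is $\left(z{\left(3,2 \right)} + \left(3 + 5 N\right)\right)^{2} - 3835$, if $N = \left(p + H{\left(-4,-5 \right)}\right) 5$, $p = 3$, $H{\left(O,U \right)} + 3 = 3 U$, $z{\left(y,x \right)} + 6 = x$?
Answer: $137541$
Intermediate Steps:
$z{\left(y,x \right)} = -6 + x$
$H{\left(O,U \right)} = -3 + 3 U$
$N = -75$ ($N = \left(3 + \left(-3 + 3 \left(-5\right)\right)\right) 5 = \left(3 - 18\right) 5 = \left(-15\right) 5 = -75$)
$\left(z{\left(3,2 \right)} + \left(3 + 5 N\right)\right)^{2} - 3835 = \left(\left(-6 + 2\right) + \left(3 + 5 \left(-75\right)\right)\right)^{2} - 3835 = \left(-4 + \left(3 - 375\right)\right)^{2} - 3835 = \left(-4 - 372\right)^{2} - 3835 = \left(-376\right)^{2} - 3835 = 141376 - 3835 = 137541$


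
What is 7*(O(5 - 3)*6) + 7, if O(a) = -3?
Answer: -119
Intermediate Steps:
7*(O(5 - 3)*6) + 7 = 7*(-3*6) + 7 = 7*(-18) + 7 = -126 + 7 = -119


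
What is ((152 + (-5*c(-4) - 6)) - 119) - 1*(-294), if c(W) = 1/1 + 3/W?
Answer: 1279/4 ≈ 319.75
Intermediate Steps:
c(W) = 1 + 3/W (c(W) = 1*1 + 3/W = 1 + 3/W)
((152 + (-5*c(-4) - 6)) - 119) - 1*(-294) = ((152 + (-5*(3 - 4)/(-4) - 6)) - 119) - 1*(-294) = ((152 + (-(-5)*(-1)/4 - 6)) - 119) + 294 = ((152 + (-5*¼ - 6)) - 119) + 294 = ((152 + (-5/4 - 6)) - 119) + 294 = ((152 - 29/4) - 119) + 294 = (579/4 - 119) + 294 = 103/4 + 294 = 1279/4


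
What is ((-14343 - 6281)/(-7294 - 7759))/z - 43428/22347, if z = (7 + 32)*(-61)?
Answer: -4432093364/2279972539 ≈ -1.9439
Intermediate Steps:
z = -2379 (z = 39*(-61) = -2379)
((-14343 - 6281)/(-7294 - 7759))/z - 43428/22347 = ((-14343 - 6281)/(-7294 - 7759))/(-2379) - 43428/22347 = -20624/(-15053)*(-1/2379) - 43428*1/22347 = -20624*(-1/15053)*(-1/2379) - 14476/7449 = (20624/15053)*(-1/2379) - 14476/7449 = -20624/35811087 - 14476/7449 = -4432093364/2279972539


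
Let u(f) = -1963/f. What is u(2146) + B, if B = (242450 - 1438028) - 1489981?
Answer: -5763211577/2146 ≈ -2.6856e+6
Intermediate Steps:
B = -2685559 (B = -1195578 - 1489981 = -2685559)
u(2146) + B = -1963/2146 - 2685559 = -5763211577/2146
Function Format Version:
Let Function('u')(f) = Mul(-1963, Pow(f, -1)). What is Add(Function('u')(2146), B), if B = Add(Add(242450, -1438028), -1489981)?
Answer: Rational(-5763211577, 2146) ≈ -2.6856e+6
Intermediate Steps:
B = -2685559 (B = Add(-1195578, -1489981) = -2685559)
Add(Function('u')(2146), B) = Add(Mul(-1963, Pow(2146, -1)), -2685559) = Add(Mul(-1963, Rational(1, 2146)), -2685559) = Add(Rational(-1963, 2146), -2685559) = Rational(-5763211577, 2146)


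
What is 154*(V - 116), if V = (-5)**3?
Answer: -37114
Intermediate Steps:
V = -125
154*(V - 116) = 154*(-125 - 116) = 154*(-241) = -37114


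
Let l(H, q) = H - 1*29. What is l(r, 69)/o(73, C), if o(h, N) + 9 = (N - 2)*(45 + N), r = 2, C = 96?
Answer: -9/4415 ≈ -0.0020385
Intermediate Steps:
l(H, q) = -29 + H (l(H, q) = H - 29 = -29 + H)
o(h, N) = -9 + (-2 + N)*(45 + N) (o(h, N) = -9 + (N - 2)*(45 + N) = -9 + (-2 + N)*(45 + N))
l(r, 69)/o(73, C) = (-29 + 2)/(-99 + 96² + 43*96) = -27/(-99 + 9216 + 4128) = -27/13245 = -27*1/13245 = -9/4415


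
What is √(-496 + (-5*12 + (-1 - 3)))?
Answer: 4*I*√35 ≈ 23.664*I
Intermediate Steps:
√(-496 + (-5*12 + (-1 - 3))) = √(-496 + (-60 - 4)) = √(-496 - 64) = √(-560) = 4*I*√35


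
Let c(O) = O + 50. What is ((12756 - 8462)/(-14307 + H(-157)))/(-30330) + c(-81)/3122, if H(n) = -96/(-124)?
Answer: -208284920741/20997233739090 ≈ -0.0099196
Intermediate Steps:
c(O) = 50 + O
H(n) = 24/31 (H(n) = -96*(-1/124) = 24/31)
((12756 - 8462)/(-14307 + H(-157)))/(-30330) + c(-81)/3122 = ((12756 - 8462)/(-14307 + 24/31))/(-30330) + (50 - 81)/3122 = (4294/(-443493/31))*(-1/30330) - 31*1/3122 = (4294*(-31/443493))*(-1/30330) - 31/3122 = -133114/443493*(-1/30330) - 31/3122 = 66557/6725571345 - 31/3122 = -208284920741/20997233739090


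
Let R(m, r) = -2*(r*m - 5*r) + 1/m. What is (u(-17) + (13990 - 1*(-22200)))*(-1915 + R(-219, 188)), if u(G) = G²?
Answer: 657558415930/219 ≈ 3.0025e+9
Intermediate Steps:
R(m, r) = 1/m + 10*r - 2*m*r (R(m, r) = -2*(m*r - 5*r) + 1/m = -2*(-5*r + m*r) + 1/m = (10*r - 2*m*r) + 1/m = 1/m + 10*r - 2*m*r)
(u(-17) + (13990 - 1*(-22200)))*(-1915 + R(-219, 188)) = ((-17)² + (13990 - 1*(-22200)))*(-1915 + (1 - 2*(-219)*188*(-5 - 219))/(-219)) = (289 + (13990 + 22200))*(-1915 - (1 - 2*(-219)*188*(-224))/219) = (289 + 36190)*(-1915 - (1 - 18445056)/219) = 36479*(-1915 - 1/219*(-18445055)) = 36479*(-1915 + 18445055/219) = 36479*(18025670/219) = 657558415930/219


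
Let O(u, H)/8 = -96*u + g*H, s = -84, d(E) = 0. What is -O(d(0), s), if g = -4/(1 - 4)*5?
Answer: 4480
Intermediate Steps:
g = 20/3 (g = -4/(-3)*5 = -4*(-1/3)*5 = (4/3)*5 = 20/3 ≈ 6.6667)
O(u, H) = -768*u + 160*H/3 (O(u, H) = 8*(-96*u + 20*H/3) = -768*u + 160*H/3)
-O(d(0), s) = -(-768*0 + (160/3)*(-84)) = -(0 - 4480) = -1*(-4480) = 4480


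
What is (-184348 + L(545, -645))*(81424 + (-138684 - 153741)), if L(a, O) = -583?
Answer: 39020625931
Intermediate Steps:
(-184348 + L(545, -645))*(81424 + (-138684 - 153741)) = (-184348 - 583)*(81424 + (-138684 - 153741)) = -184931*(81424 - 292425) = -184931*(-211001) = 39020625931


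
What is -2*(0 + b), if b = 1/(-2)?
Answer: 1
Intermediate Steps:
b = -½ ≈ -0.50000
-2*(0 + b) = -2*(0 - ½) = -2*(-½) = 1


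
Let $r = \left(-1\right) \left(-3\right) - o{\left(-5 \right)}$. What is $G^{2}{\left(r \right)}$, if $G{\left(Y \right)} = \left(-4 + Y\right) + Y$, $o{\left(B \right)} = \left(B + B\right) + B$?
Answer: $1024$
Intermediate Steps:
$o{\left(B \right)} = 3 B$ ($o{\left(B \right)} = 2 B + B = 3 B$)
$r = 18$ ($r = \left(-1\right) \left(-3\right) - 3 \left(-5\right) = 3 - -15 = 3 + 15 = 18$)
$G{\left(Y \right)} = -4 + 2 Y$
$G^{2}{\left(r \right)} = \left(-4 + 2 \cdot 18\right)^{2} = \left(-4 + 36\right)^{2} = 32^{2} = 1024$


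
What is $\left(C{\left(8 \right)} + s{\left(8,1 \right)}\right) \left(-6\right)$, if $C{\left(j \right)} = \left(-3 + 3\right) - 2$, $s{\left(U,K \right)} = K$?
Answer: $6$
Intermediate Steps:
$C{\left(j \right)} = -2$ ($C{\left(j \right)} = 0 - 2 = -2$)
$\left(C{\left(8 \right)} + s{\left(8,1 \right)}\right) \left(-6\right) = \left(-2 + 1\right) \left(-6\right) = \left(-1\right) \left(-6\right) = 6$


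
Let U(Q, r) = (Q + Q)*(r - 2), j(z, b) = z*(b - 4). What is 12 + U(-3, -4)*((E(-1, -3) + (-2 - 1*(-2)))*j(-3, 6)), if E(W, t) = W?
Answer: 228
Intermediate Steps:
j(z, b) = z*(-4 + b)
U(Q, r) = 2*Q*(-2 + r) (U(Q, r) = (2*Q)*(-2 + r) = 2*Q*(-2 + r))
12 + U(-3, -4)*((E(-1, -3) + (-2 - 1*(-2)))*j(-3, 6)) = 12 + (2*(-3)*(-2 - 4))*((-1 + (-2 - 1*(-2)))*(-3*(-4 + 6))) = 12 + (2*(-3)*(-6))*((-1 + (-2 + 2))*(-3*2)) = 12 + 36*((-1 + 0)*(-6)) = 12 + 36*(-1*(-6)) = 12 + 36*6 = 12 + 216 = 228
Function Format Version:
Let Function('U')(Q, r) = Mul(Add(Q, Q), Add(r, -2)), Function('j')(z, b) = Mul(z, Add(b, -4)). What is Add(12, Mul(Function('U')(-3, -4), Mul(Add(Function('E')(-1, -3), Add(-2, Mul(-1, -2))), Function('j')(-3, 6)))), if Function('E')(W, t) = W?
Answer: 228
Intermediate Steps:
Function('j')(z, b) = Mul(z, Add(-4, b))
Function('U')(Q, r) = Mul(2, Q, Add(-2, r)) (Function('U')(Q, r) = Mul(Mul(2, Q), Add(-2, r)) = Mul(2, Q, Add(-2, r)))
Add(12, Mul(Function('U')(-3, -4), Mul(Add(Function('E')(-1, -3), Add(-2, Mul(-1, -2))), Function('j')(-3, 6)))) = Add(12, Mul(Mul(2, -3, Add(-2, -4)), Mul(Add(-1, Add(-2, Mul(-1, -2))), Mul(-3, Add(-4, 6))))) = Add(12, Mul(Mul(2, -3, -6), Mul(Add(-1, Add(-2, 2)), Mul(-3, 2)))) = Add(12, Mul(36, Mul(Add(-1, 0), -6))) = Add(12, Mul(36, Mul(-1, -6))) = Add(12, Mul(36, 6)) = Add(12, 216) = 228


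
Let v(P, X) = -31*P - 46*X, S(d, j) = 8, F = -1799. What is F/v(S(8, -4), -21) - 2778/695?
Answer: -3244909/499010 ≈ -6.5027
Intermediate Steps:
v(P, X) = -46*X - 31*P
F/v(S(8, -4), -21) - 2778/695 = -1799/(-46*(-21) - 31*8) - 2778/695 = -1799/(966 - 248) - 2778*1/695 = -1799/718 - 2778/695 = -3244909/499010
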